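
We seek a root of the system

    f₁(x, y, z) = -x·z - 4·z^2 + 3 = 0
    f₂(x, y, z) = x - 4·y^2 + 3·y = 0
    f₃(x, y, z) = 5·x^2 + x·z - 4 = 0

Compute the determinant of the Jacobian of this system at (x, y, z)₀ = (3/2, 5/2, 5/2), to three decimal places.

J = [[-z, 0, -x - 8·z], [1, -8·y + 3, 0], [10·x + z, 0, x]].
At the point, J = [[-2.500, 0.000, -21.500], [1.000, -17.000, 0.000], [17.500, 0.000, 1.500]].
det J = -6332.500.

-6332.500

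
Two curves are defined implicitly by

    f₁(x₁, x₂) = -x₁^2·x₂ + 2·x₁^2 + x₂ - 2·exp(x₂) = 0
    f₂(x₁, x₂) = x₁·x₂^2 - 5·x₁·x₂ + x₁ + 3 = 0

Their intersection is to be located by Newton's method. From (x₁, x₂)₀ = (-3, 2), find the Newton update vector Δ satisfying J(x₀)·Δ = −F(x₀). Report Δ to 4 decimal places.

(3.2634, -0.5610)

At (-3, 2): F = (-12.778112, 18.0000).
Jacobian J = [[-2·x₁·x₂ + 4·x₁, -x₁^2 - 2·exp(x₂) + 1], [x₂^2 - 5·x₂ + 1, 2·x₁·x₂ - 5·x₁]].
At the point, J = [[0.0000, -22.778112], [-5.0000, 3.0000]] (det J = -113.890561).
Solving J·Δ = −F gives Δ = (3.2634, -0.5610).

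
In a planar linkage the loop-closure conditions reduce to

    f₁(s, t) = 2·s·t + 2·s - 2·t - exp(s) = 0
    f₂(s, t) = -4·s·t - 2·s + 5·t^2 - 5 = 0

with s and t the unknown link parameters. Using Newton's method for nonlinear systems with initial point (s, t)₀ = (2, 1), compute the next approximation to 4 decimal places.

At (2, 1): F = (-1.389056, -12.0000).
Jacobian J = [[2·t - exp(s) + 2, 2·s - 2], [-4·t - 2, -4·s + 10·t]].
At the point, J = [[-3.389056, 2.0000], [-6.0000, 2.0000]] (det J = 5.221888).
Solving J·Δ = −F gives Δ = (-4.0640, -6.1921).
Then the next iterate is (s, t)₁ = (-2.0640, -5.1921).

(-2.0640, -5.1921)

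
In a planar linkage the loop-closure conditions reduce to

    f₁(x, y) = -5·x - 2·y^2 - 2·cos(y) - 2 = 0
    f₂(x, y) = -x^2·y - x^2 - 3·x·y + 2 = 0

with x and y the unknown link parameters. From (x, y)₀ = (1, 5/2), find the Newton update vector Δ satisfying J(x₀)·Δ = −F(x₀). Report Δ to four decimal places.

At (1, 5/2): F = (-17.897713, -9.0000).
Jacobian J = [[-5, -4·y + 2·sin(y)], [-2·x·y - 2·x - 3·y, -x^2 - 3·x]].
At the point, J = [[-5.0000, -8.803056], [-14.5000, -4.0000]] (det J = -107.644308).
Solving J·Δ = −F gives Δ = (-0.0709, -1.9928).

(-0.0709, -1.9928)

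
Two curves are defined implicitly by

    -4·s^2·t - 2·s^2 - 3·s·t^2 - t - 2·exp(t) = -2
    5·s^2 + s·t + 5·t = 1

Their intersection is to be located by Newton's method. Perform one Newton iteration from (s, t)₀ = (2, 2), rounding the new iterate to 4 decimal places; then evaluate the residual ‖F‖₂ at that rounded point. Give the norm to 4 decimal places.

At (2, 2): F = (-78.778112, 33.0000).
Jacobian J = [[-8·s·t - 4·s - 3·t^2, -4·s^2 - 6·s·t - 2·exp(t) - 1], [10·s + t, s + 5]].
At the point, J = [[-52.0000, -55.778112], [22.0000, 7.0000]] (det J = 863.118468).
Solving J·Δ = −F gives Δ = (-1.4937, -0.0198).
Then the next iterate is (s, t)₁ = (0.5063, 1.9802).
Re-evaluating at (0.5063, 1.9802): F = (-22.967577, 11.185274), so ‖F‖₂ = 25.5464.

25.5464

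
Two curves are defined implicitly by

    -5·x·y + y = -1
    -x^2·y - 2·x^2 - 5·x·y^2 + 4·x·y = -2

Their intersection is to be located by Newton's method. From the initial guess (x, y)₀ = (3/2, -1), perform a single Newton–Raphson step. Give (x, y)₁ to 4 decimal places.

(-1.7540, -2.3492)

At (3/2, -1): F = (7.5000, -13.7500).
Jacobian J = [[-5·y, -5·x + 1], [-2·x·y - 4·x - 5·y^2 + 4·y, -x^2 - 10·x·y + 4·x]].
At the point, J = [[5.0000, -6.5000], [-12.0000, 18.7500]] (det J = 15.7500).
Solving J·Δ = −F gives Δ = (-3.2540, -1.3492).
Then the next iterate is (x, y)₁ = (-1.7540, -2.3492).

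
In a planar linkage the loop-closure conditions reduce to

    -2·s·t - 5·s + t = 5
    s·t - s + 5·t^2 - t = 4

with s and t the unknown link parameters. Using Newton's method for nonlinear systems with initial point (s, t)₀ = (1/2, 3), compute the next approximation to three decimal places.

At (1/2, 3): F = (-7.500, 39.000).
Jacobian J = [[-2·t - 5, -2·s + 1], [t - 1, s + 10·t - 1]].
At the point, J = [[-11.000, 0.000], [2.000, 29.500]] (det J = -324.500).
Solving J·Δ = −F gives Δ = (-0.682, -1.276).
Then the next iterate is (s, t)₁ = (-0.182, 1.724).

(-0.182, 1.724)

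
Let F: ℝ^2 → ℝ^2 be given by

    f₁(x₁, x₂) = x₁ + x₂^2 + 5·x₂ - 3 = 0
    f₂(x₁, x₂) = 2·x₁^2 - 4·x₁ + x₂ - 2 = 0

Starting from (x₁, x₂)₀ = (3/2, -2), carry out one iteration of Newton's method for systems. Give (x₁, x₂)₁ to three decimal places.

At (3/2, -2): F = (-7.500, -5.500).
Jacobian J = [[1, 2·x₂ + 5], [4·x₁ - 4, 1]].
At the point, J = [[1.000, 1.000], [2.000, 1.000]] (det J = -1.000).
Solving J·Δ = −F gives Δ = (-2.000, 9.500).
Then the next iterate is (x₁, x₂)₁ = (-0.500, 7.500).

(-0.500, 7.500)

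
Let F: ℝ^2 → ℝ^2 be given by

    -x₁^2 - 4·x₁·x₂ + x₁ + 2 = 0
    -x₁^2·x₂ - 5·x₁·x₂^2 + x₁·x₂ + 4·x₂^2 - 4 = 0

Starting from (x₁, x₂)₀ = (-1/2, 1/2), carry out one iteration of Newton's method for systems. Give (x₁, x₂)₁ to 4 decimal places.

(-37.3750, -0.6250)

At (-1/2, 1/2): F = (2.2500, -2.7500).
Jacobian J = [[-2·x₁ - 4·x₂ + 1, -4·x₁], [-2·x₁·x₂ - 5·x₂^2 + x₂, -x₁^2 - 10·x₁·x₂ + x₁ + 8·x₂]].
At the point, J = [[0.0000, 2.0000], [-0.2500, 5.7500]] (det J = 0.5000).
Solving J·Δ = −F gives Δ = (-36.8750, -1.1250).
Then the next iterate is (x₁, x₂)₁ = (-37.3750, -0.6250).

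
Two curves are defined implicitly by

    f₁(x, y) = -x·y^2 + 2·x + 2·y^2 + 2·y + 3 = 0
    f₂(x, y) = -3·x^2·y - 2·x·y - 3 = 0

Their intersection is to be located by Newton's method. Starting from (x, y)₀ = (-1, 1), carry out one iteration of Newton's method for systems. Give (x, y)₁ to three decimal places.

(-0.212, 0.152)

At (-1, 1): F = (6.000, -4.000).
Jacobian J = [[-y^2 + 2, -2·x·y + 4·y + 2], [-6·x·y - 2·y, -3·x^2 - 2·x]].
At the point, J = [[1.000, 8.000], [4.000, -1.000]] (det J = -33.000).
Solving J·Δ = −F gives Δ = (0.788, -0.848).
Then the next iterate is (x, y)₁ = (-0.212, 0.152).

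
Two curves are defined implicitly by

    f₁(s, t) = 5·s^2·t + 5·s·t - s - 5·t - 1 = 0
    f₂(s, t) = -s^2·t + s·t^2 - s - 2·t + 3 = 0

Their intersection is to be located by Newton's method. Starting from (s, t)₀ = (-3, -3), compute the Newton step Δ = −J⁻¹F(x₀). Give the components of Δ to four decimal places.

(1.0560, -0.2057)

At (-3, -3): F = (-73.0000, 12.0000).
Jacobian J = [[10·s·t + 5·t - 1, 5·s^2 + 5·s - 5], [-2·s·t + t^2 - 1, -s^2 + 2·s·t - 2]].
At the point, J = [[74.0000, 25.0000], [-10.0000, 7.0000]] (det J = 768.0000).
Solving J·Δ = −F gives Δ = (1.0560, -0.2057).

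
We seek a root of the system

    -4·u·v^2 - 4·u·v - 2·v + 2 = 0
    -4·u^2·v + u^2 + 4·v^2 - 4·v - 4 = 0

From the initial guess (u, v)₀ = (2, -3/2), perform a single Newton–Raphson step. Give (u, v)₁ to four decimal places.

(0.2635, -1.8007)

At (2, -3/2): F = (-1.0000, 39.0000).
Jacobian J = [[-4·v^2 - 4·v, -8·u·v - 4·u - 2], [-8·u·v + 2·u, -4·u^2 + 8·v - 4]].
At the point, J = [[-3.0000, 14.0000], [28.0000, -32.0000]] (det J = -296.0000).
Solving J·Δ = −F gives Δ = (-1.7365, -0.3007).
Then the next iterate is (u, v)₁ = (0.2635, -1.8007).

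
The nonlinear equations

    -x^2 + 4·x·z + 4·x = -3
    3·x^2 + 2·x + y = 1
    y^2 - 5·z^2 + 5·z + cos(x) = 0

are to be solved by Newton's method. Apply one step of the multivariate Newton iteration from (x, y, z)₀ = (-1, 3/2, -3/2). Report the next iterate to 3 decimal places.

(-0.964, 0.143, -0.500)

At (-1, 3/2, -3/2): F = (4.000, 1.500, -15.95970).
Jacobian J = [[-2·x + 4·z + 4, 0, 4·x], [6·x + 2, 1, 0], [-sin(x), 2·y, -10·z + 5]].
At the point, J = [[0.000, 0.000, -4.000], [-4.000, 1.000, 0.000], [0.84147, 3.000, 20.000]] (det J = 51.36588).
Solving J·Δ = −F gives Δ = (0.036, -1.357, 1.000).
Then the next iterate is (x, y, z)₁ = (-0.964, 0.143, -0.500).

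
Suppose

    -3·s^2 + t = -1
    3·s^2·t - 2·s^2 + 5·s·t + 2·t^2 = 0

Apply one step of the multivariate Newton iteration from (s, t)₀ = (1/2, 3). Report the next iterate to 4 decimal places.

(0.8293, 0.7380)

At (1/2, 3): F = (3.2500, 27.2500).
Jacobian J = [[-6·s, 1], [6·s·t - 4·s + 5·t, 3·s^2 + 5·s + 4·t]].
At the point, J = [[-3.0000, 1.0000], [22.0000, 15.2500]] (det J = -67.7500).
Solving J·Δ = −F gives Δ = (0.3293, -2.2620).
Then the next iterate is (s, t)₁ = (0.8293, 0.7380).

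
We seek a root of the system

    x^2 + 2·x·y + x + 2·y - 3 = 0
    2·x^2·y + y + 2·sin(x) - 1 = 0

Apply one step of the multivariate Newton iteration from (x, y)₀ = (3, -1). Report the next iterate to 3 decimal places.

(2.146, -0.591)

At (3, -1): F = (1.000, -19.71776).
Jacobian J = [[2·x + 2·y + 1, 2·x + 2], [4·x·y + 2·cos(x), 2·x^2 + 1]].
At the point, J = [[5.000, 8.000], [-13.97998, 19.000]] (det J = 206.83988).
Solving J·Δ = −F gives Δ = (-0.854, 0.409).
Then the next iterate is (x, y)₁ = (2.146, -0.591).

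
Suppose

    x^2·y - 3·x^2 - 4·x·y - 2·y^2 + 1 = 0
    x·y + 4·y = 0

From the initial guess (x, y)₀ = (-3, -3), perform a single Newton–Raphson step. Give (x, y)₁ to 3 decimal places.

(-2.946, 0.163)

At (-3, -3): F = (-107.000, -3.000).
Jacobian J = [[2·x·y - 6·x - 4·y, x^2 - 4·x - 4·y], [y, x + 4]].
At the point, J = [[48.000, 33.000], [-3.000, 1.000]] (det J = 147.000).
Solving J·Δ = −F gives Δ = (0.054, 3.163).
Then the next iterate is (x, y)₁ = (-2.946, 0.163).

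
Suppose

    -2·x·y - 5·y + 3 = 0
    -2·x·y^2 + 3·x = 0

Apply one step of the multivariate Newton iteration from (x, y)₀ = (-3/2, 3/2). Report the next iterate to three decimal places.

At (-3/2, 3/2): F = (0.000, 2.250).
Jacobian J = [[-2·y, -2·x - 5], [-2·y^2 + 3, -4·x·y]].
At the point, J = [[-3.000, -2.000], [-1.500, 9.000]] (det J = -30.000).
Solving J·Δ = −F gives Δ = (0.150, -0.225).
Then the next iterate is (x, y)₁ = (-1.350, 1.275).

(-1.350, 1.275)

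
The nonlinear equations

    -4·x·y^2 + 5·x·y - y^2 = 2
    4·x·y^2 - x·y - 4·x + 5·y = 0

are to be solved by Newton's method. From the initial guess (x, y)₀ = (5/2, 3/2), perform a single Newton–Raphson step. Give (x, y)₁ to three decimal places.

At (5/2, 3/2): F = (-8.000, 16.250).
Jacobian J = [[-4·y^2 + 5·y, -8·x·y + 5·x - 2·y], [4·y^2 - y - 4, 8·x·y - x + 5]].
At the point, J = [[-1.500, -20.500], [3.500, 32.500]] (det J = 23.000).
Solving J·Δ = −F gives Δ = (-3.179, -0.158).
Then the next iterate is (x, y)₁ = (-0.679, 1.342).

(-0.679, 1.342)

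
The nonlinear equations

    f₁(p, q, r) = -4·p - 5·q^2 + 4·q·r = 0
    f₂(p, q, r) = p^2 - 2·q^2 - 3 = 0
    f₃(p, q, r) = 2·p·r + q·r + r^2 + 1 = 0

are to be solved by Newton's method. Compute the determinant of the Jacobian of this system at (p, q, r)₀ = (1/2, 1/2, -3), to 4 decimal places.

-142.5000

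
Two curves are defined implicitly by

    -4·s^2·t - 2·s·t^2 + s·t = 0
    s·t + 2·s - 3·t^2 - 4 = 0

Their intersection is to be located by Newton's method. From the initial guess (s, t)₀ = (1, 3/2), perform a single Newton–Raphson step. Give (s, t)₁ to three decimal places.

(0.955, 0.574)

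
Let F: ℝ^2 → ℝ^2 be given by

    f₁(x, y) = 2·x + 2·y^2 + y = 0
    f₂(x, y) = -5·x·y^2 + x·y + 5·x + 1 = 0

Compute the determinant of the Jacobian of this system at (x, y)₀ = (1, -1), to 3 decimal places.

J = [[2, 4·y + 1], [-5·y^2 + y + 5, -10·x·y + x]].
At the point, J = [[2.000, -3.000], [-1.000, 11.000]].
det J = 19.000.

19.000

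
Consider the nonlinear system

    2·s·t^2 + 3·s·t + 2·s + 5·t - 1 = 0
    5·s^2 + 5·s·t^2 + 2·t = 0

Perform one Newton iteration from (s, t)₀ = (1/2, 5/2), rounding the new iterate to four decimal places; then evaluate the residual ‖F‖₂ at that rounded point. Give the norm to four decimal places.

12.2659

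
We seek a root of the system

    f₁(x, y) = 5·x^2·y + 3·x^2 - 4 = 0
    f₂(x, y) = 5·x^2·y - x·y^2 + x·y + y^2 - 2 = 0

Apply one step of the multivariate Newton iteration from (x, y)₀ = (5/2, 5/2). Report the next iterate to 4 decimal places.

At (5/2, 5/2): F = (92.8750, 73.0000).
Jacobian J = [[10·x·y + 6·x, 5·x^2], [10·x·y - y^2 + y, 5·x^2 - 2·x·y + x + 2·y]].
At the point, J = [[77.5000, 31.2500], [58.7500, 26.2500]] (det J = 198.4375).
Solving J·Δ = −F gives Δ = (-0.7898, -1.0134).
Then the next iterate is (x, y)₁ = (1.7102, 1.4866).

(1.7102, 1.4866)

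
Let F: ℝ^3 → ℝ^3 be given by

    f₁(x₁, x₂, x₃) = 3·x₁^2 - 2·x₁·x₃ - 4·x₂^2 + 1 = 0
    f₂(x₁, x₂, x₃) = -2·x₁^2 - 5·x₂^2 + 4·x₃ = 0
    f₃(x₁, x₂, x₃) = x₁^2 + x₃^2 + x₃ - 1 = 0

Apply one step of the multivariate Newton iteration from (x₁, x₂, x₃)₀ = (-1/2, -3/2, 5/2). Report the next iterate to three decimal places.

At (-1/2, -3/2, 5/2): F = (-4.750, -1.750, 8.000).
Jacobian J = [[6·x₁ - 2·x₃, -8·x₂, -2·x₁], [-4·x₁, -10·x₂, 4], [2·x₁, 0, 2·x₃ + 1]].
At the point, J = [[-8.000, 12.000, 1.000], [2.000, 15.000, 4.000], [-1.000, 0.000, 6.000]] (det J = -897.000).
Solving J·Δ = −F gives Δ = (-0.042, 0.480, -1.340).
Then the next iterate is (x₁, x₂, x₃)₁ = (-0.542, -1.020, 1.160).

(-0.542, -1.020, 1.160)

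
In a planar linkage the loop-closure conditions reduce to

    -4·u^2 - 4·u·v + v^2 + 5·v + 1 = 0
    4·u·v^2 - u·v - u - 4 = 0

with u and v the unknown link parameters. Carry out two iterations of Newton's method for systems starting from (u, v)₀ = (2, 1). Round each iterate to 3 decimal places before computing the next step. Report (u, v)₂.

(0.985, 1.246)

At (2, 1): F = (-17.000, 0.000).
Jacobian J = [[-8·u - 4·v, -4·u + 2·v + 5], [4·v^2 - v - 1, 8·u·v - u]].
At the point, J = [[-20.000, -1.000], [2.000, 14.000]] (det J = -278.000).
Solving J·Δ = −F gives Δ = (-0.856, 0.122).
Then the next iterate is (u, v)₁ = (1.144, 1.122).
Round to (1.144, 1.122) and repeat: F = (-2.50033, -0.66691), J = [[-13.640, 2.668], [2.91354, 9.12454]].
Δ = (-0.159, 0.124), so (u, v)₂ = (0.985, 1.246).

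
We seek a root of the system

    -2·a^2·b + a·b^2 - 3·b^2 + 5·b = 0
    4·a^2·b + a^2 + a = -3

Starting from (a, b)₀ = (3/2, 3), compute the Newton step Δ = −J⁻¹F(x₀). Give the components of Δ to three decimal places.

(-0.691, -0.681)

At (3/2, 3): F = (-12.000, 33.750).
Jacobian J = [[-4·a·b + b^2, -2·a^2 + 2·a·b - 6·b + 5], [8·a·b + 2·a + 1, 4·a^2]].
At the point, J = [[-9.000, -8.500], [40.000, 9.000]] (det J = 259.000).
Solving J·Δ = −F gives Δ = (-0.691, -0.681).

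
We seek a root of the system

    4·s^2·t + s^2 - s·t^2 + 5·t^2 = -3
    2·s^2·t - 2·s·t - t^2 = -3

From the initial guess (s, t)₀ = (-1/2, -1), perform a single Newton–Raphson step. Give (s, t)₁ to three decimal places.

At (-1/2, -1): F = (7.750, 0.500).
Jacobian J = [[8·s·t + 2·s - t^2, 4·s^2 - 2·s·t + 10·t], [4·s·t - 2·t, 2·s^2 - 2·s - 2·t]].
At the point, J = [[2.000, -10.000], [4.000, 3.500]] (det J = 47.000).
Solving J·Δ = −F gives Δ = (-0.684, 0.638).
Then the next iterate is (s, t)₁ = (-1.184, -0.362).

(-1.184, -0.362)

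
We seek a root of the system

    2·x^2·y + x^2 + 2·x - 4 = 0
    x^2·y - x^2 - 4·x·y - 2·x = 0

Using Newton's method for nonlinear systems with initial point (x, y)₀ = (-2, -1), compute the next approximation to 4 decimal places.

(-8.0000, 5.0000)

At (-2, -1): F = (-12.0000, -12.0000).
Jacobian J = [[4·x·y + 2·x + 2, 2·x^2], [2·x·y - 2·x - 4·y - 2, x^2 - 4·x]].
At the point, J = [[6.0000, 8.0000], [10.0000, 12.0000]] (det J = -8.0000).
Solving J·Δ = −F gives Δ = (-6.0000, 6.0000).
Then the next iterate is (x, y)₁ = (-8.0000, 5.0000).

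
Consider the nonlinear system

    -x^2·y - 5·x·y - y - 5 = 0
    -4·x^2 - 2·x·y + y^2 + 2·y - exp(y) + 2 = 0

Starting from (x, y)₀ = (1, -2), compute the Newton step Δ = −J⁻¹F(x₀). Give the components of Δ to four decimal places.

At (1, -2): F = (9.0000, 1.864665).
Jacobian J = [[-2·x·y - 5·y, -x^2 - 5·x - 1], [-8·x - 2·y, -2·x + 2·y - exp(y) + 2]].
At the point, J = [[14.0000, -7.0000], [-4.0000, -4.135335]] (det J = -85.894694).
Solving J·Δ = −F gives Δ = (-0.2813, 0.7230).

(-0.2813, 0.7230)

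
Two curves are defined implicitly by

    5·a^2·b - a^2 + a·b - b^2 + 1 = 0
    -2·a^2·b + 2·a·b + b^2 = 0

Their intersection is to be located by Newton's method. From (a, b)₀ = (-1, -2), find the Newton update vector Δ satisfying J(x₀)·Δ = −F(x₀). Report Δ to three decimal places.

At (-1, -2): F = (-12.000, 12.000).
Jacobian J = [[10·a·b - 2·a + b, 5·a^2 + a - 2·b], [-4·a·b + 2·b, -2·a^2 + 2·a + 2·b]].
At the point, J = [[20.000, 8.000], [-12.000, -8.000]] (det J = -64.000).
Solving J·Δ = −F gives Δ = (0.000, 1.500).

(0.000, 1.500)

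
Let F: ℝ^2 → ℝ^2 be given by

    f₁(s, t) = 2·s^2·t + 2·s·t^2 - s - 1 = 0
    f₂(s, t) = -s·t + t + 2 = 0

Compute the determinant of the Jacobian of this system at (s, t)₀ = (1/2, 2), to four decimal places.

14.5000

J = [[4·s·t + 2·t^2 - 1, 2·s^2 + 4·s·t], [-t, -s + 1]].
At the point, J = [[11.0000, 4.5000], [-2.0000, 0.5000]].
det J = 14.5000.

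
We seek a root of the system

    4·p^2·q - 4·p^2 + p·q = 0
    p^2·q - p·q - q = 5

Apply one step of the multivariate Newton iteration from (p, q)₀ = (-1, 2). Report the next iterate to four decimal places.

At (-1, 2): F = (2.0000, -3.0000).
Jacobian J = [[8·p·q - 8·p + q, 4·p^2 + p], [2·p·q - q, p^2 - p - 1]].
At the point, J = [[-6.0000, 3.0000], [-6.0000, 1.0000]] (det J = 12.0000).
Solving J·Δ = −F gives Δ = (-0.9167, -2.5000).
Then the next iterate is (p, q)₁ = (-1.9167, -0.5000).

(-1.9167, -0.5000)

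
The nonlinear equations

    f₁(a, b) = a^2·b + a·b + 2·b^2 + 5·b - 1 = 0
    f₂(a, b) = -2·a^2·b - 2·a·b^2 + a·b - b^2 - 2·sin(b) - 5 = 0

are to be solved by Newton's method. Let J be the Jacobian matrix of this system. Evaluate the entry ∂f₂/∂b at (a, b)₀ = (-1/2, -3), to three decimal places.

0.980

∂f₂/∂b = -2·a^2 - 4·a·b + a - 2·b - 2·cos(b).
At (-1/2, -3) this is 0.980.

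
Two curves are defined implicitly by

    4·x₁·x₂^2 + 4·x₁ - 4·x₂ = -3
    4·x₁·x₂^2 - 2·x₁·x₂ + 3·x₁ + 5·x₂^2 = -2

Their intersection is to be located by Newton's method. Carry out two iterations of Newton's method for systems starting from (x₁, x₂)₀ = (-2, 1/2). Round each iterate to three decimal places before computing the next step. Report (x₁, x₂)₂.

(-0.691, 0.073)

At (-2, 1/2): F = (-9.000, -2.750).
Jacobian J = [[4·x₂^2 + 4, 8·x₁·x₂ - 4], [4·x₂^2 - 2·x₂ + 3, 8·x₁·x₂ - 2·x₁ + 10·x₂]].
At the point, J = [[5.000, -12.000], [3.000, 1.000]] (det J = 41.000).
Solving J·Δ = −F gives Δ = (1.024, -0.323).
Then the next iterate is (x₁, x₂)₁ = (-0.976, 0.177).
Round to (-0.976, 0.177) and repeat: F = (-1.73431, -0.54816), J = [[4.12532, -5.38202], [2.77132, 2.33998]].
Δ = (0.285, -0.104), so (x₁, x₂)₂ = (-0.691, 0.073).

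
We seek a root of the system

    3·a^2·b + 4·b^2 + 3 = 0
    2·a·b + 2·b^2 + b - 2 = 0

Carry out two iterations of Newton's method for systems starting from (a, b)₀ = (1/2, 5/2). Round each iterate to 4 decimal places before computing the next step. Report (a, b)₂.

(-7.8601, 0.5208)

At (1/2, 5/2): F = (29.8750, 15.5000).
Jacobian J = [[6·a·b, 3·a^2 + 8·b], [2·b, 2·a + 4·b + 1]].
At the point, J = [[7.5000, 20.7500], [5.0000, 12.0000]] (det J = -13.7500).
Solving J·Δ = −F gives Δ = (2.6818, -2.4091).
Then the next iterate is (a, b)₁ = (3.1818, 0.0909).
Round to (3.1818, 0.0909) and repeat: F = (5.793825, -1.314123), J = [[1.735354, 31.098754], [0.1818, 7.7272]].
Δ = (-11.0419, 0.4299), so (a, b)₂ = (-7.8601, 0.5208).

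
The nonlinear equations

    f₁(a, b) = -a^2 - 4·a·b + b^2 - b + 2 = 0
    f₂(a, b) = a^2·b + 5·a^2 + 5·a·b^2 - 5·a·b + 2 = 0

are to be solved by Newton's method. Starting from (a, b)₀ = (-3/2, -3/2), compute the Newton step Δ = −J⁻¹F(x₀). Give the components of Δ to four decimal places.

(0.5146, 0.4342)

At (-3/2, -3/2): F = (-5.5000, -18.2500).
Jacobian J = [[-2·a - 4·b, -4·a + 2·b - 1], [2·a·b + 10·a + 5·b^2 - 5·b, a^2 + 10·a·b - 5·a]].
At the point, J = [[9.0000, 2.0000], [8.2500, 32.2500]] (det J = 273.7500).
Solving J·Δ = −F gives Δ = (0.5146, 0.4342).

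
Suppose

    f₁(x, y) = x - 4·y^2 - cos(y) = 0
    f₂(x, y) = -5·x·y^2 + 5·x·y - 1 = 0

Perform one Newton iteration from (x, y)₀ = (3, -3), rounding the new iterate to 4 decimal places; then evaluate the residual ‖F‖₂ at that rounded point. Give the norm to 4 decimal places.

52.7038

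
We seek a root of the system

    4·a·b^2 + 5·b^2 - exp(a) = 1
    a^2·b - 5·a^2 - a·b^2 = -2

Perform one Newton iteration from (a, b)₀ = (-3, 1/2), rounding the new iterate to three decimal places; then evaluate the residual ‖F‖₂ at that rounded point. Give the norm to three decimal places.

8.543

At (-3, 1/2): F = (-2.79979, -37.750).
Jacobian J = [[4·b^2 - exp(a), 8·a·b + 10·b], [2·a·b - 10·a - b^2, a^2 - 2·a·b]].
At the point, J = [[0.95021, -7.000], [26.750, 12.000]] (det J = 198.65256).
Solving J·Δ = −F gives Δ = (1.499, -0.196).
Then the next iterate is (a, b)₁ = (-1.501, 0.304).
Re-evaluating at (-1.501, 0.304): F = (-1.31569, -8.44138), so ‖F‖₂ = 8.543.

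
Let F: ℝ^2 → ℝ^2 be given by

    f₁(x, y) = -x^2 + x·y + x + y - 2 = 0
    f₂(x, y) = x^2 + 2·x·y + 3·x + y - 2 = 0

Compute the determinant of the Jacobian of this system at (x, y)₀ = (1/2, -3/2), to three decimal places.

J = [[-2·x + y + 1, x + 1], [2·x + 2·y + 3, 2·x + 1]].
At the point, J = [[-1.500, 1.500], [1.000, 2.000]].
det J = -4.500.

-4.500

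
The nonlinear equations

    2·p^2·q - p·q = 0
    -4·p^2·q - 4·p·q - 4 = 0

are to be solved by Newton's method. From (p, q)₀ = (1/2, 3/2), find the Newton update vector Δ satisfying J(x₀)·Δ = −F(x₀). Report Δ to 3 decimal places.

(0.000, -2.833)

At (1/2, 3/2): F = (0.000, -8.500).
Jacobian J = [[4·p·q - q, 2·p^2 - p], [-8·p·q - 4·q, -4·p^2 - 4·p]].
At the point, J = [[1.500, 0.000], [-12.000, -3.000]] (det J = -4.500).
Solving J·Δ = −F gives Δ = (0.000, -2.833).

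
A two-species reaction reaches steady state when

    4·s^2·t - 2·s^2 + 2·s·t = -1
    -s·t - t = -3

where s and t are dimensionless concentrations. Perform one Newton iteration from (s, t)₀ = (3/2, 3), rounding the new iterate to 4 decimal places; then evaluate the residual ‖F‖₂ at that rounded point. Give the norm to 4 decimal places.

At (3/2, 3): F = (32.5000, -4.5000).
Jacobian J = [[8·s·t - 4·s + 2·t, 4·s^2 + 2·s], [-t, -s - 1]].
At the point, J = [[36.0000, 12.0000], [-3.0000, -2.5000]] (det J = -54.0000).
Solving J·Δ = −F gives Δ = (-0.5046, -1.1944).
Then the next iterate is (s, t)₁ = (0.9954, 1.8056).
Re-evaluating at (0.9954, 1.8056): F = (9.769053, -0.602894), so ‖F‖₂ = 9.7876.

9.7876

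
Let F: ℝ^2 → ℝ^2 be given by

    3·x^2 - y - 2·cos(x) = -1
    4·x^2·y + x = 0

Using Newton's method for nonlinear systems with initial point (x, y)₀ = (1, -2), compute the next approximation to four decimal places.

At (1, -2): F = (4.919395, -7.0000).
Jacobian J = [[6·x + 2·sin(x), -1], [8·x·y + 1, 4·x^2]].
At the point, J = [[7.682942, -1.0000], [-15.0000, 4.0000]] (det J = 15.731768).
Solving J·Δ = −F gives Δ = (-0.8059, -1.2720).
Then the next iterate is (x, y)₁ = (0.1941, -3.2720).

(0.1941, -3.2720)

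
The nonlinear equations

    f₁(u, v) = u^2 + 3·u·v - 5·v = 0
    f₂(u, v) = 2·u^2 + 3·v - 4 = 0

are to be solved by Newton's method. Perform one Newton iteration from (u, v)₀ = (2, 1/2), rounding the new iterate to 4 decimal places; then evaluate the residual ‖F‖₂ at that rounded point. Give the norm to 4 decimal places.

2.0465

At (2, 1/2): F = (4.5000, 5.5000).
Jacobian J = [[2·u + 3·v, 3·u - 5], [4·u, 3]].
At the point, J = [[5.5000, 1.0000], [8.0000, 3.0000]] (det J = 8.5000).
Solving J·Δ = −F gives Δ = (-0.9412, 0.6765).
Then the next iterate is (u, v)₁ = (1.0588, 1.1765).
Re-evaluating at (1.0588, 1.1765): F = (-1.024408, 1.771615), so ‖F‖₂ = 2.0465.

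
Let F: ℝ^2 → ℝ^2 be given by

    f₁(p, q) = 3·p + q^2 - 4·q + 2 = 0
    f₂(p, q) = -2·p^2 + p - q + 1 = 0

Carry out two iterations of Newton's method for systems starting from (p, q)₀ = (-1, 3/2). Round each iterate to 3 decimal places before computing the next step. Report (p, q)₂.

At (-1, 3/2): F = (-4.750, -3.500).
Jacobian J = [[3, 2·q - 4], [-4·p + 1, -1]].
At the point, J = [[3.000, -1.000], [5.000, -1.000]] (det J = 2.000).
Solving J·Δ = −F gives Δ = (-0.625, -6.625).
Then the next iterate is (p, q)₁ = (-1.625, -5.125).
Round to (-1.625, -5.125) and repeat: F = (43.89062, -0.78125), J = [[3.000, -14.250], [7.500, -1.000]].
Δ = (0.530, 3.192), so (p, q)₂ = (-1.095, -1.933).

(-1.095, -1.933)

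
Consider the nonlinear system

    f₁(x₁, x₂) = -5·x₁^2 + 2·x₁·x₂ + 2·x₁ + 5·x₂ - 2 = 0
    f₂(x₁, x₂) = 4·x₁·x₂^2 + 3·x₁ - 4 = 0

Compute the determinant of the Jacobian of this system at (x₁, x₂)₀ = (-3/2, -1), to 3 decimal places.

J = [[-10·x₁ + 2·x₂ + 2, 2·x₁ + 5], [4·x₂^2 + 3, 8·x₁·x₂]].
At the point, J = [[15.000, 2.000], [7.000, 12.000]].
det J = 166.000.

166.000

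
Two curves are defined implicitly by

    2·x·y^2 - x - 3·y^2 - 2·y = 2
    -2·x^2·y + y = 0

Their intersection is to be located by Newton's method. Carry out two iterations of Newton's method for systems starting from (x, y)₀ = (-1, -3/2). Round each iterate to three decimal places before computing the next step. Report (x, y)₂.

(-0.800, -0.363)

At (-1, -3/2): F = (-9.250, 1.500).
Jacobian J = [[2·y^2 - 1, 4·x·y - 6·y - 2], [-4·x·y, -2·x^2 + 1]].
At the point, J = [[3.500, 13.000], [-6.000, -1.000]] (det J = 74.500).
Solving J·Δ = −F gives Δ = (0.138, 0.674).
Then the next iterate is (x, y)₁ = (-0.862, -0.826).
Round to (-0.862, -0.826) and repeat: F = (-2.70907, 0.40151), J = [[0.36455, 5.80405], [-2.84805, -0.48609]].
Δ = (0.062, 0.463), so (x, y)₂ = (-0.800, -0.363).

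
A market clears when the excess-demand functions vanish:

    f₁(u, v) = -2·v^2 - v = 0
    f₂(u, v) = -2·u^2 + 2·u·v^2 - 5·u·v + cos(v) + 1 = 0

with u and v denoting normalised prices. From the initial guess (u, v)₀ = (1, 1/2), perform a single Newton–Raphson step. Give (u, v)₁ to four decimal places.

At (1, 1/2): F = (-1.0000, -2.122417).
Jacobian J = [[0, -4·v - 1], [-4·u + 2·v^2 - 5·v, 4·u·v - 5·u - sin(v)]].
At the point, J = [[0.0000, -3.0000], [-6.0000, -3.479426]] (det J = -18.0000).
Solving J·Δ = −F gives Δ = (-0.1604, -0.3333).
Then the next iterate is (u, v)₁ = (0.8396, 0.1667).

(0.8396, 0.1667)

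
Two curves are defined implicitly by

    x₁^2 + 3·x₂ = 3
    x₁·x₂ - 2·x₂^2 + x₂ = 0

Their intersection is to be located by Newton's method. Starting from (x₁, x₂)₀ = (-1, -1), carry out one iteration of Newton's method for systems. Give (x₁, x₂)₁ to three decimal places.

(-3.800, -1.200)

At (-1, -1): F = (-5.000, -2.000).
Jacobian J = [[2·x₁, 3], [x₂, x₁ - 4·x₂ + 1]].
At the point, J = [[-2.000, 3.000], [-1.000, 4.000]] (det J = -5.000).
Solving J·Δ = −F gives Δ = (-2.800, -0.200).
Then the next iterate is (x₁, x₂)₁ = (-3.800, -1.200).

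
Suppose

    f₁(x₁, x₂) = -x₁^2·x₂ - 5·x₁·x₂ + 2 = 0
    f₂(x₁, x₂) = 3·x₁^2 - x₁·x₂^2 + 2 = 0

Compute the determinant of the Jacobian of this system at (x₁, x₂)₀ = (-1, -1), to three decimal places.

22.000

J = [[-2·x₁·x₂ - 5·x₂, -x₁^2 - 5·x₁], [6·x₁ - x₂^2, -2·x₁·x₂]].
At the point, J = [[3.000, 4.000], [-7.000, -2.000]].
det J = 22.000.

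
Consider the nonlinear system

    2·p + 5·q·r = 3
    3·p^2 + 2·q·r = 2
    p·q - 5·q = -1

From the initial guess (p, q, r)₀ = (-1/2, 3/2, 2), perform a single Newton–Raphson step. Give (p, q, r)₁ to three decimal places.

(-0.408, 0.207, 2.233)

At (-1/2, 3/2, 2): F = (11.000, 4.750, -7.250).
Jacobian J = [[2, 5·r, 5·q], [6·p, 2·r, 2·q], [q, p - 5, 0]].
At the point, J = [[2.000, 10.000, 7.500], [-3.000, 4.000, 3.000], [1.500, -5.500, 0.000]] (det J = 156.750).
Solving J·Δ = −F gives Δ = (0.092, -1.293, 0.233).
Then the next iterate is (p, q, r)₁ = (-0.408, 0.207, 2.233).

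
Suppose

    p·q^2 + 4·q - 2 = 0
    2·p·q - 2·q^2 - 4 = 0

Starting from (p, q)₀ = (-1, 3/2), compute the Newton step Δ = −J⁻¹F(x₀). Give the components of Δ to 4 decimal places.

(-0.1190, -1.4821)

At (-1, 3/2): F = (1.7500, -11.5000).
Jacobian J = [[q^2, 2·p·q + 4], [2·q, 2·p - 4·q]].
At the point, J = [[2.2500, 1.0000], [3.0000, -8.0000]] (det J = -21.0000).
Solving J·Δ = −F gives Δ = (-0.1190, -1.4821).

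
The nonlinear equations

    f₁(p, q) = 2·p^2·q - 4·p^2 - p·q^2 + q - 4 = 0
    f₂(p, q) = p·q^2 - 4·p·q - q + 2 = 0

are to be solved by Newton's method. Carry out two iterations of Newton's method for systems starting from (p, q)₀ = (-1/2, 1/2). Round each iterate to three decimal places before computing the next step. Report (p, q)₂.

At (-1/2, 1/2): F = (-4.125, 2.375).
Jacobian J = [[4·p·q - 8·p - q^2, 2·p^2 - 2·p·q + 1], [q^2 - 4·q, 2·p·q - 4·p - 1]].
At the point, J = [[2.750, 2.000], [-1.750, 0.500]] (det J = 4.875).
Solving J·Δ = −F gives Δ = (1.397, 0.141).
Then the next iterate is (p, q)₁ = (0.897, 0.641).
Round to (0.897, 0.641) and repeat: F = (-5.91449, -0.57235), J = [[-5.28697, 1.45926], [-2.15312, -3.43805]].
Δ = (-0.993, 0.455), so (p, q)₂ = (-0.096, 1.096).

(-0.096, 1.096)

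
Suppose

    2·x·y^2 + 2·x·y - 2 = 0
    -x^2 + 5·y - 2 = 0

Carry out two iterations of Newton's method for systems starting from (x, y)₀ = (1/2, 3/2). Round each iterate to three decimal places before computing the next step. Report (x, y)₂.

(1.078, 0.616)

At (1/2, 3/2): F = (1.750, 5.250).
Jacobian J = [[2·y^2 + 2·y, 4·x·y + 2·x], [-2·x, 5]].
At the point, J = [[7.500, 4.000], [-1.000, 5.000]] (det J = 41.500).
Solving J·Δ = −F gives Δ = (0.295, -0.991).
Then the next iterate is (x, y)₁ = (0.795, 0.509).
Round to (0.795, 0.509) and repeat: F = (-0.77875, -0.08703), J = [[1.53616, 3.20862], [-1.590, 5.000]].
Δ = (0.283, 0.107), so (x, y)₂ = (1.078, 0.616).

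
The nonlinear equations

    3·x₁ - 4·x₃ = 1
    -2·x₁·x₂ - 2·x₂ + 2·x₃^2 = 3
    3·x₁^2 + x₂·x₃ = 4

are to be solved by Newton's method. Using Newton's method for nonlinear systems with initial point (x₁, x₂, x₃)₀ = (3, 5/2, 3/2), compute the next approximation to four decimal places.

(1.7314, 0.6418, 1.0486)

At (3, 5/2, 3/2): F = (2.0000, -18.5000, 26.7500).
Jacobian J = [[3, 0, -4], [-2·x₂, -2·x₁ - 2, 4·x₃], [6·x₁, x₃, x₂]].
At the point, J = [[3.0000, 0.0000, -4.0000], [-5.0000, -8.0000, 6.0000], [18.0000, 1.5000, 2.5000]] (det J = -633.0000).
Solving J·Δ = −F gives Δ = (-1.2686, -1.8582, -0.4514).
Then the next iterate is (x₁, x₂, x₃)₁ = (1.7314, 0.6418, 1.0486).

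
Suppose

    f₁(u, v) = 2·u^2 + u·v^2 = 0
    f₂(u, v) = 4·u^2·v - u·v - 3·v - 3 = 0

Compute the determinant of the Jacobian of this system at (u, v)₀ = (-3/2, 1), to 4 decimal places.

-76.5000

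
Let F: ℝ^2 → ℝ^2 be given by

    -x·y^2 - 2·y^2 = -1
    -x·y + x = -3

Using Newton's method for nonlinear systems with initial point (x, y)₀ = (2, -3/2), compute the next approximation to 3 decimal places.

(-1.137, -1.422)

At (2, -3/2): F = (-8.000, 8.000).
Jacobian J = [[-y^2, -2·x·y - 4·y], [-y + 1, -x]].
At the point, J = [[-2.250, 12.000], [2.500, -2.000]] (det J = -25.500).
Solving J·Δ = −F gives Δ = (-3.137, 0.078).
Then the next iterate is (x, y)₁ = (-1.137, -1.422).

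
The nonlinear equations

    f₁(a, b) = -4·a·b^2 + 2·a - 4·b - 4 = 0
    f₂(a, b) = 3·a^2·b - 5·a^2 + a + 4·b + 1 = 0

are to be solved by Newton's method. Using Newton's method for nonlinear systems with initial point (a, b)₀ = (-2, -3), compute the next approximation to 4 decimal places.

(-1.0198, -2.1793)

At (-2, -3): F = (76.0000, -69.0000).
Jacobian J = [[-4·b^2 + 2, -8·a·b - 4], [6·a·b - 10·a + 1, 3·a^2 + 4]].
At the point, J = [[-34.0000, -52.0000], [57.0000, 16.0000]] (det J = 2420.0000).
Solving J·Δ = −F gives Δ = (0.9802, 0.8207).
Then the next iterate is (a, b)₁ = (-1.0198, -2.1793).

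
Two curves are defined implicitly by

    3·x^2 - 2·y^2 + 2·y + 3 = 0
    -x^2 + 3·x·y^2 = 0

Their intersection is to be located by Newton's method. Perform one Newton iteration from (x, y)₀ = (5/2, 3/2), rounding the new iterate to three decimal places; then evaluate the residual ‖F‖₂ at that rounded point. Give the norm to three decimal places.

At (5/2, 3/2): F = (20.250, 10.625).
Jacobian J = [[6·x, -4·y + 2], [-2·x + 3·y^2, 6·x·y]].
At the point, J = [[15.000, -4.000], [1.750, 22.500]] (det J = 344.500).
Solving J·Δ = −F gives Δ = (-1.446, -0.360).
Then the next iterate is (x, y)₁ = (1.054, 1.140).
Re-evaluating at (1.054, 1.140): F = (6.01355, 2.99842), so ‖F‖₂ = 6.720.

6.720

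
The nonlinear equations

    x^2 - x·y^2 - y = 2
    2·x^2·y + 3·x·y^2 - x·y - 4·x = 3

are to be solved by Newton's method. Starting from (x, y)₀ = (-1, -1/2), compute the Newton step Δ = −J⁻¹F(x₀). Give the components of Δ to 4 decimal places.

(-0.2667, 0.1750)

At (-1, -1/2): F = (-0.2500, -1.2500).
Jacobian J = [[2·x - y^2, -2·x·y - 1], [4·x·y + 3·y^2 - y - 4, 2·x^2 + 6·x·y - x]].
At the point, J = [[-2.2500, -2.0000], [-0.7500, 6.0000]] (det J = -15.0000).
Solving J·Δ = −F gives Δ = (-0.2667, 0.1750).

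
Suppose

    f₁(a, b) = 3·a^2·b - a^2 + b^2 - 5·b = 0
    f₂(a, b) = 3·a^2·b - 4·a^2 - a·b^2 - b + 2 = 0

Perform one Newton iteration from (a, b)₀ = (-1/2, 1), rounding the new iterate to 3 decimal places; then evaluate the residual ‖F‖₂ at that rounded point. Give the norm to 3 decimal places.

At (-1/2, 1): F = (-3.500, 1.250).
Jacobian J = [[6·a·b - 2·a, 3·a^2 + 2·b - 5], [6·a·b - 8·a - b^2, 3·a^2 - 2·a·b - 1]].
At the point, J = [[-2.000, -2.250], [0.000, 0.750]] (det J = -1.500).
Solving J·Δ = −F gives Δ = (0.125, -1.667).
Then the next iterate is (a, b)₁ = (-0.375, -0.667).
Re-evaluating at (-0.375, -0.667): F = (3.35787, 1.98994), so ‖F‖₂ = 3.903.

3.903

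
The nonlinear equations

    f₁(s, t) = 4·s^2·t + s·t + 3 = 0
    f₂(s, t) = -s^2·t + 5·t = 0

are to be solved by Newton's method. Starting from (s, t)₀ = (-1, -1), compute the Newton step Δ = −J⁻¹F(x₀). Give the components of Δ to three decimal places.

(-0.353, 0.824)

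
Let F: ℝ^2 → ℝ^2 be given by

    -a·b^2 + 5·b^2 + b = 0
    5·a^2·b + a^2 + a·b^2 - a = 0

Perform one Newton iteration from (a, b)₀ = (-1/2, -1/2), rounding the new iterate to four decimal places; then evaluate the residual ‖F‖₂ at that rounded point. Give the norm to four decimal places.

At (-1/2, -1/2): F = (0.8750, 0.0000).
Jacobian J = [[-b^2, -2·a·b + 10·b + 1], [10·a·b + 2·a + b^2 - 1, 5·a^2 + 2·a·b]].
At the point, J = [[-0.2500, -4.5000], [0.7500, 1.7500]] (det J = 2.9375).
Solving J·Δ = −F gives Δ = (-0.5213, 0.2234).
Then the next iterate is (a, b)₁ = (-1.0213, -0.2766).
Re-evaluating at (-1.0213, -0.2766): F = (0.184075, 0.543673), so ‖F‖₂ = 0.5740.

0.5740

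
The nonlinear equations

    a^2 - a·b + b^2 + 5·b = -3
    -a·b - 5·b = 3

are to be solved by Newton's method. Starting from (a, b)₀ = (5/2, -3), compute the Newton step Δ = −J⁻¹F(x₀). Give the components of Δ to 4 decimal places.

At (5/2, -3): F = (10.7500, 19.5000).
Jacobian J = [[2·a - b, -a + 2·b + 5], [-b, -a - 5]].
At the point, J = [[8.0000, -3.5000], [3.0000, -7.5000]] (det J = -49.5000).
Solving J·Δ = −F gives Δ = (-0.2500, 2.5000).

(-0.2500, 2.5000)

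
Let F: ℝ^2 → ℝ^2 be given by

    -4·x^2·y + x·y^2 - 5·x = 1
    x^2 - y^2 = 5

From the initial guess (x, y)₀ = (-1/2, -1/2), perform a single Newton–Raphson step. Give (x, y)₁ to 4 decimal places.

(-0.5862, 4.4138)

At (-1/2, -1/2): F = (1.8750, -5.0000).
Jacobian J = [[-8·x·y + y^2 - 5, -4·x^2 + 2·x·y], [2·x, -2·y]].
At the point, J = [[-6.7500, -0.5000], [-1.0000, 1.0000]] (det J = -7.2500).
Solving J·Δ = −F gives Δ = (-0.0862, 4.9138).
Then the next iterate is (x, y)₁ = (-0.5862, 4.4138).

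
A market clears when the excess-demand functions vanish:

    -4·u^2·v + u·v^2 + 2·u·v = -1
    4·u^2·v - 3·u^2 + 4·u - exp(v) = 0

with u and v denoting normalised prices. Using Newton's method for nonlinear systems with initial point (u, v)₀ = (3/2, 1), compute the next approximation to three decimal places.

(1.348, 0.288)

At (3/2, 1): F = (-3.500, 5.53172).
Jacobian J = [[-8·u·v + v^2 + 2·v, -4·u^2 + 2·u·v + 2·u], [8·u·v - 6·u + 4, 4·u^2 - exp(v)]].
At the point, J = [[-9.000, -3.000], [7.000, 6.28172]] (det J = -35.53546).
Solving J·Δ = −F gives Δ = (-0.152, -0.712).
Then the next iterate is (u, v)₁ = (1.348, 0.288).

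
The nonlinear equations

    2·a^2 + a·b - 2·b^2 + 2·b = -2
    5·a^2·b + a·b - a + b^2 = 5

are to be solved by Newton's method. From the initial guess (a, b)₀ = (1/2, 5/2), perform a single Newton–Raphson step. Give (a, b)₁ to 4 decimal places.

(0.4030, 1.9418)

At (1/2, 5/2): F = (-3.7500, 5.1250).
Jacobian J = [[4·a + b, a - 4·b + 2], [10·a·b + b - 1, 5·a^2 + a + 2·b]].
At the point, J = [[4.5000, -7.5000], [14.0000, 6.7500]] (det J = 135.3750).
Solving J·Δ = −F gives Δ = (-0.0970, -0.5582).
Then the next iterate is (a, b)₁ = (0.4030, 1.9418).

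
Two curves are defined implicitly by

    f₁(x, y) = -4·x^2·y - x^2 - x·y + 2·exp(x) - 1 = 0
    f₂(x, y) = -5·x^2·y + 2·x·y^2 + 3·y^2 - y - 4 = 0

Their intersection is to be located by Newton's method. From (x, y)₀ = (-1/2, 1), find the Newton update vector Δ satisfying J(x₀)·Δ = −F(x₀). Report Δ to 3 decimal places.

At (-1/2, 1): F = (-0.53694, -4.250).
Jacobian J = [[-8·x·y - 2·x - y + 2·exp(x), -4·x^2 - x], [-10·x·y + 2·y^2, -5·x^2 + 4·x·y + 6·y - 1]].
At the point, J = [[5.21306, -0.500], [7.000, 1.750]] (det J = 12.62286).
Solving J·Δ = −F gives Δ = (0.243, 1.457).

(0.243, 1.457)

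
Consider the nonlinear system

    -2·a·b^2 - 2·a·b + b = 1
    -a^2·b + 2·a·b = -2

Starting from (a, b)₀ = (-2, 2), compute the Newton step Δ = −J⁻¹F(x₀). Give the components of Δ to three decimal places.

(0.603, -0.846)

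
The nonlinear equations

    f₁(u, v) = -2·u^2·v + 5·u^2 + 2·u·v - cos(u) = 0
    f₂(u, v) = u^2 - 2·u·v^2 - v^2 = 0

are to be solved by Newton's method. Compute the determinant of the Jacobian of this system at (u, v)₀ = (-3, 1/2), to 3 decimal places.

-271.706

J = [[-4·u·v + 10·u + 2·v + sin(u), -2·u^2 + 2·u], [2·u - 2·v^2, -4·u·v - 2·v]].
At the point, J = [[-23.14112, -24.000], [-6.500, 5.000]].
det J = -271.706.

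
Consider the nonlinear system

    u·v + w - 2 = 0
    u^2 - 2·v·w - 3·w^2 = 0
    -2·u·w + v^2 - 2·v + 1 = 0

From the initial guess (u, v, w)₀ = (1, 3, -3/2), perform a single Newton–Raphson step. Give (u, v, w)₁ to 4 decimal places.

At (1, 3, -3/2): F = (-0.5000, 3.2500, 7.0000).
Jacobian J = [[v, u, 1], [2·u, -2·w, -2·v - 6·w], [-2·w, 2·v - 2, -2·u]].
At the point, J = [[3.0000, 1.0000, 1.0000], [2.0000, 3.0000, 3.0000], [3.0000, 4.0000, -2.0000]] (det J = -42.0000).
Solving J·Δ = −F gives Δ = (0.6786, -2.0179, 0.4821).
Then the next iterate is (u, v, w)₁ = (1.6786, 0.9821, -1.0179).

(1.6786, 0.9821, -1.0179)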